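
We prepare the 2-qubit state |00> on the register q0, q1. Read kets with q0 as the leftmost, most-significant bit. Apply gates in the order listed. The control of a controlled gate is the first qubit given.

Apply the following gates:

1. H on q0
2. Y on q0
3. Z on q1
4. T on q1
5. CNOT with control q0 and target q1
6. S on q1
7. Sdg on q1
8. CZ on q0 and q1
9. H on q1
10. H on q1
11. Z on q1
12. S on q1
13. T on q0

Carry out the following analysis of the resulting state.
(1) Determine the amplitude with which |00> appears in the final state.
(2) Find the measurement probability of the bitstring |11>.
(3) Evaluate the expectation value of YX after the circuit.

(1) The final state's coefficient on |00> equals -sqrt(2)*I/2.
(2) A full measurement returns |11> with probability 1/2.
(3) In the final state, YX has expectation -sqrt(2)/2.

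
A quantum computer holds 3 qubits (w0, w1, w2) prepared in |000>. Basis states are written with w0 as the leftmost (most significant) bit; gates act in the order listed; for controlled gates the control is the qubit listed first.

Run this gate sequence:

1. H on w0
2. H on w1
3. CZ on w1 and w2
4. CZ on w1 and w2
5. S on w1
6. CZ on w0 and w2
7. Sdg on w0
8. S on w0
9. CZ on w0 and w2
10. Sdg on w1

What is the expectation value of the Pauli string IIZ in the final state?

In the final state, IIZ has expectation 1. Key observation: steps 5-10 multiply out to the identity, so the circuit reduces to the remaining gates.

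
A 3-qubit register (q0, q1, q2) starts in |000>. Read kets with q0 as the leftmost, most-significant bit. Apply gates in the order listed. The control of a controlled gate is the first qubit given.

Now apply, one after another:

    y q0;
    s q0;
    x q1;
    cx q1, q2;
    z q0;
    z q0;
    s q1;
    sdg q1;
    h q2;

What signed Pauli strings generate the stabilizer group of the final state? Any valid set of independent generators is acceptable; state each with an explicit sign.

One valid set of independent stabilizer generators is -IIX, -ZII, -IZI (any independent generating set of the same group is equally correct).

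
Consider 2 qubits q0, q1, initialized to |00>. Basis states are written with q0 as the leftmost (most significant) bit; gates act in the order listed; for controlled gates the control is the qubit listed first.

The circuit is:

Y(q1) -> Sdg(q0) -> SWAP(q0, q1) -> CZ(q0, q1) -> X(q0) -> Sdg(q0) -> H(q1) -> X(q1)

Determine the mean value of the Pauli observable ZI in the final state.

In the final state, ZI has expectation 1.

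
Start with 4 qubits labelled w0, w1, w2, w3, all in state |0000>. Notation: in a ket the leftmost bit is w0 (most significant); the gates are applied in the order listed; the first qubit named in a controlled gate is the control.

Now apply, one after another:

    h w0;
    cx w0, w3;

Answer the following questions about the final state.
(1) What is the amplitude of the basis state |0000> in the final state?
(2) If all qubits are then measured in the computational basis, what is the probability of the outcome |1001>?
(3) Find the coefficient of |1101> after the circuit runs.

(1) |0000> carries amplitude sqrt(2)/2 in the final state.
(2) A full measurement returns |1001> with probability 1/2.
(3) |1101> carries amplitude 0 in the final state.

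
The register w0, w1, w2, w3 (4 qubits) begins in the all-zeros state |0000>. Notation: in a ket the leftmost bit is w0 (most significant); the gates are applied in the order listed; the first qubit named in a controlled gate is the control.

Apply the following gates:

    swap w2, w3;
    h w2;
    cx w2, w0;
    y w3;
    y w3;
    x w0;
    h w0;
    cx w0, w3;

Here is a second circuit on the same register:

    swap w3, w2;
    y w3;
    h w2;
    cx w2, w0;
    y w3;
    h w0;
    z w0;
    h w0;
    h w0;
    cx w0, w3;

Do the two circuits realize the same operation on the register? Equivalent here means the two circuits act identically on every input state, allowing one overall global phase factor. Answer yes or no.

Yes — the two circuits implement the same unitary up to a global phase.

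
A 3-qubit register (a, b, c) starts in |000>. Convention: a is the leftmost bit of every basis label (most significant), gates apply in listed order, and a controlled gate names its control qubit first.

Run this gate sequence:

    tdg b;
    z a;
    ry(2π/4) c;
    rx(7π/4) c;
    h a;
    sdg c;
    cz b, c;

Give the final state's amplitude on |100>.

The final state's coefficient on |100> equals -sqrt(sqrt(2) + 2)/4 - I*sqrt(2 - sqrt(2))/4.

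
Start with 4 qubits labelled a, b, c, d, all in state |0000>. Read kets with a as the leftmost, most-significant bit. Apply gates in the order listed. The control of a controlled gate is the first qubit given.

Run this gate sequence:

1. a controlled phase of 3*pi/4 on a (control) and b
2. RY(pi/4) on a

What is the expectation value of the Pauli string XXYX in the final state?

In the final state, XXYX has expectation 0.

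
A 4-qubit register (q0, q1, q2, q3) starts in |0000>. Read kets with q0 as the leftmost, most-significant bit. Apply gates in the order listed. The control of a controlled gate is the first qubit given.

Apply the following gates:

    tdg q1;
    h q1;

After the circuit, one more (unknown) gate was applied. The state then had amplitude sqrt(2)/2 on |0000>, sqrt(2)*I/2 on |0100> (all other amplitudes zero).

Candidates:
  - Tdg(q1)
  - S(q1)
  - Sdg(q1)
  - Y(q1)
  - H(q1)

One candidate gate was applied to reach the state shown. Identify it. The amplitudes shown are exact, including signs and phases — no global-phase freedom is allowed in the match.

It was S(q1) that produced the state shown.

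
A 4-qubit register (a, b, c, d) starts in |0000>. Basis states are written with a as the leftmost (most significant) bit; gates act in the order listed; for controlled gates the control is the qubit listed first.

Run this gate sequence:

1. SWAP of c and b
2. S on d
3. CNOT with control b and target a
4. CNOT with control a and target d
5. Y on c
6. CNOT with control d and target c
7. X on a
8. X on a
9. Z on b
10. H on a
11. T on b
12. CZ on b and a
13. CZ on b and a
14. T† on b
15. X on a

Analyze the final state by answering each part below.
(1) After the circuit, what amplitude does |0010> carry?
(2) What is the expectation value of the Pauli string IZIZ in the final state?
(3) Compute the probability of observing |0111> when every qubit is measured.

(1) The final state's coefficient on |0010> equals sqrt(2)*I/2. Key observation: the block from step 11 through step 14 cancels to the identity and can be dropped.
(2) The observable IZIZ averages to 1.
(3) A full measurement returns |0111> with probability 0.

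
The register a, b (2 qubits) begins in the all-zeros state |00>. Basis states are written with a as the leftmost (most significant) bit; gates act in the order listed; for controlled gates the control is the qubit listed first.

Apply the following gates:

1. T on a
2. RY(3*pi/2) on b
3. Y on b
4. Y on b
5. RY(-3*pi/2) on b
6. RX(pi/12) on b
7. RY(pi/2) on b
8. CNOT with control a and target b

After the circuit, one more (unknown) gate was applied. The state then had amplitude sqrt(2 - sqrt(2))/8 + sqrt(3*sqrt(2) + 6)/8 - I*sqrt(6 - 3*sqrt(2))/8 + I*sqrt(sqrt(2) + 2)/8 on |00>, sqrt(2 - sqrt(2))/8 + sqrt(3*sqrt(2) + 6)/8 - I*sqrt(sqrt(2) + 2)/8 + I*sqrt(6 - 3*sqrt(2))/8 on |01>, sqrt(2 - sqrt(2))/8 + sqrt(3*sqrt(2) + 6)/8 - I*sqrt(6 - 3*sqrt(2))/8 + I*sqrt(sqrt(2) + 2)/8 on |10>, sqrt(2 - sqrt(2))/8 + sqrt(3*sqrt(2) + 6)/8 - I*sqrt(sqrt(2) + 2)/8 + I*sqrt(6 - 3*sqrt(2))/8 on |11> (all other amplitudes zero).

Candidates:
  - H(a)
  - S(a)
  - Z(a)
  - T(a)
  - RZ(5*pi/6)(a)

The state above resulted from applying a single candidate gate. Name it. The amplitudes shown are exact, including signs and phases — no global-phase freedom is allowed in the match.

The unique candidate consistent with the amplitudes is H(a). Key observation: gates 2-5 undo each other exactly, leaving only the rest of the circuit to track.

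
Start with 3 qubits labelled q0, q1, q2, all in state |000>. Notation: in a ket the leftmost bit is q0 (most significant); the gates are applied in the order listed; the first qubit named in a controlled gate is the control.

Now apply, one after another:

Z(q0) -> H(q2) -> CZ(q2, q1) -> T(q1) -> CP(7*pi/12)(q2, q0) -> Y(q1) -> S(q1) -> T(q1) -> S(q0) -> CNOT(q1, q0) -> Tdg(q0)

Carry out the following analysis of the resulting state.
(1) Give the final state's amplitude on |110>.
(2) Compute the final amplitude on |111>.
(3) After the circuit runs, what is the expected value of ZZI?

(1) |110> carries amplitude -sqrt(2)/2 in the final state.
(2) The final state's coefficient on |111> equals -sqrt(2)/2.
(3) In the final state, ZZI has expectation 1.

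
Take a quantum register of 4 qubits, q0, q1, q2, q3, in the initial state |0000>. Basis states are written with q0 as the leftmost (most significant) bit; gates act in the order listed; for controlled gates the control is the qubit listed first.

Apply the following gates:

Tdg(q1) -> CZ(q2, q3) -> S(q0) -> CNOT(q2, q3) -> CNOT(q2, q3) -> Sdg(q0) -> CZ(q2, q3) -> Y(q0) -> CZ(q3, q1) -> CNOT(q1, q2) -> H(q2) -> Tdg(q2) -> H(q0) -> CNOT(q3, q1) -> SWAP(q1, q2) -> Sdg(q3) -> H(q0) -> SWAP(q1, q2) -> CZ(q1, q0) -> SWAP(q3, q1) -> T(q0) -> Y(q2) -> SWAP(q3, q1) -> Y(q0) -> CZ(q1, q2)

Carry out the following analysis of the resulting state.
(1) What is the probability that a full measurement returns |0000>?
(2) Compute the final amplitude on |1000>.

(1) The probability of measuring |0000> is 1/2.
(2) The final state's coefficient on |1000> equals 0.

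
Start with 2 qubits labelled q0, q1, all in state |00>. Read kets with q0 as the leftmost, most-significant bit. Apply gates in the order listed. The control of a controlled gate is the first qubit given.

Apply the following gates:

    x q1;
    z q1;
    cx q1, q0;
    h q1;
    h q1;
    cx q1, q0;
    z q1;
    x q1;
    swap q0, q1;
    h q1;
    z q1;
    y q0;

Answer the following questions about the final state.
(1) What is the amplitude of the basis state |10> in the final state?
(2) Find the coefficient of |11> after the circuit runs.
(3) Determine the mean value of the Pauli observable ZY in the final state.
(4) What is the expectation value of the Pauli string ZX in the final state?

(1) |10> carries amplitude sqrt(2)*I/2 in the final state. Key observation: steps 1-8 multiply out to the identity, so the circuit reduces to the remaining gates.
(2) |11> carries amplitude -sqrt(2)*I/2 in the final state.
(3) The expectation value of ZY is 0.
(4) In the final state, ZX has expectation 1.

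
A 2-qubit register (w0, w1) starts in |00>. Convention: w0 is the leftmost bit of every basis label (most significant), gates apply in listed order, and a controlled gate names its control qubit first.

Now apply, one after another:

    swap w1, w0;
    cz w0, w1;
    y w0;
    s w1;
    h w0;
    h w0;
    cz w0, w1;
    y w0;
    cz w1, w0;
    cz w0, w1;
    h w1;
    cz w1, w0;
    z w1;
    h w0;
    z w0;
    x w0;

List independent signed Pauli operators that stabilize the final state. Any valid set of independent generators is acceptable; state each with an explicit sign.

One valid set of independent stabilizer generators is -XI, -IX (any independent generating set of the same group is equally correct).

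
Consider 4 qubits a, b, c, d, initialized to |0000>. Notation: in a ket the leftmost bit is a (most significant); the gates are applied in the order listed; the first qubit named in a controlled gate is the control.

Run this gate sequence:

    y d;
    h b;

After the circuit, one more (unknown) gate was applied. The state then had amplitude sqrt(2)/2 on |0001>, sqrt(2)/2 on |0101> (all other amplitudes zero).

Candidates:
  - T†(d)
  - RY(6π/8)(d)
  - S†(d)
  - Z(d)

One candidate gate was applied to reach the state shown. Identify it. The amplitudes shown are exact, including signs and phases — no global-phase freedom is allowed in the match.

The unique candidate consistent with the amplitudes is S†(d).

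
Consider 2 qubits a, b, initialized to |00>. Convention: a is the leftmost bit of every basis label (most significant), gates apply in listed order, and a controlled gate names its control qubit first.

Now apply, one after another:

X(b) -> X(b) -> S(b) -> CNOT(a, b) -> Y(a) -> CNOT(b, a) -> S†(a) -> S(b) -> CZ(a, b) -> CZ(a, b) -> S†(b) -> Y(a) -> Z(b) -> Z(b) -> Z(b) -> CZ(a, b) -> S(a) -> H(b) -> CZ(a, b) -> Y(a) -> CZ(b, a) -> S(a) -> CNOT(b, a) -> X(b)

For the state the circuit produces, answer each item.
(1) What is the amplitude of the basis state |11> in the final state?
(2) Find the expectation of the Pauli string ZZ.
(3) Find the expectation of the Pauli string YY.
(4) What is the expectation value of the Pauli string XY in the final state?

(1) |11> carries amplitude sqrt(2)*I/2 in the final state. Key observation: gates 8-11 undo each other exactly, leaving only the rest of the circuit to track.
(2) The expectation value of ZZ is 1.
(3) In the final state, YY has expectation 1.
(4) In the final state, XY has expectation 0.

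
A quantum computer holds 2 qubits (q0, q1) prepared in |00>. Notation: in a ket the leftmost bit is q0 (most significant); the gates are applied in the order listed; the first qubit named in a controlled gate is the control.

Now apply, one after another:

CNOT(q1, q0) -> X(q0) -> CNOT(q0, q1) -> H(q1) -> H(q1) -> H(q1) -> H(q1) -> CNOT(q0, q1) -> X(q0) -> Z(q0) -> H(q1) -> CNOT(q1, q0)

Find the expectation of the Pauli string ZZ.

The expectation value of ZZ is 1. Key observation: steps 2-9 multiply out to the identity, so the circuit reduces to the remaining gates.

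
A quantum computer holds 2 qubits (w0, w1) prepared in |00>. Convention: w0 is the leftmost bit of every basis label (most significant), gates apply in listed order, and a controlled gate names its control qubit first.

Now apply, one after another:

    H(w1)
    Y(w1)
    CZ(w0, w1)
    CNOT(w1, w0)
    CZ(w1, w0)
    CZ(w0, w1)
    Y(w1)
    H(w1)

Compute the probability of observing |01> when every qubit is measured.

A full measurement returns |01> with probability 1/4.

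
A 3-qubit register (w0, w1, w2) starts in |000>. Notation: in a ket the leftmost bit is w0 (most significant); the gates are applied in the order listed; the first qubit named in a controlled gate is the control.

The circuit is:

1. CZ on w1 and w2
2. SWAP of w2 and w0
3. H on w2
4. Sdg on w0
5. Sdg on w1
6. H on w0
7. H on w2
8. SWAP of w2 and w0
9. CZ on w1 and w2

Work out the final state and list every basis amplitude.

After the circuit, the state carries amplitude sqrt(2)/2 on |000>, sqrt(2)/2 on |001>, and 0 on every other basis state.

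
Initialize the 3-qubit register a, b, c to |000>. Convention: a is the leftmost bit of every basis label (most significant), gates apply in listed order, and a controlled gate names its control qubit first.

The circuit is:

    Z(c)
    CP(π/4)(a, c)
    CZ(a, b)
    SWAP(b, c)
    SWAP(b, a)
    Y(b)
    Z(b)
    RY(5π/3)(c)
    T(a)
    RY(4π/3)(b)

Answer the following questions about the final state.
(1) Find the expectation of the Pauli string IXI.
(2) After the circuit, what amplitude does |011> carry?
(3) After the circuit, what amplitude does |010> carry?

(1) The observable IXI averages to sqrt(3)/2.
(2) |011> carries amplitude I/4 in the final state.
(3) The amplitude on |010> is -sqrt(3)*I/4.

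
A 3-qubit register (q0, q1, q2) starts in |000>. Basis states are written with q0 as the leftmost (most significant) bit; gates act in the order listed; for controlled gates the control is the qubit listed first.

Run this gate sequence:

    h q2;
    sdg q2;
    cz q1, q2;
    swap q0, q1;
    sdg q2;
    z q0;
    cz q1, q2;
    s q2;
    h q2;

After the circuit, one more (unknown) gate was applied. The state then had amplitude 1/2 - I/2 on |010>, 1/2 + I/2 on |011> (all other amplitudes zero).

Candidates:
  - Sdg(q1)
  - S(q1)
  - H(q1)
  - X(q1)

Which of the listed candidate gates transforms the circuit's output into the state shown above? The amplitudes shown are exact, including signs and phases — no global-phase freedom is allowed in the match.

The unique candidate consistent with the amplitudes is X(q1).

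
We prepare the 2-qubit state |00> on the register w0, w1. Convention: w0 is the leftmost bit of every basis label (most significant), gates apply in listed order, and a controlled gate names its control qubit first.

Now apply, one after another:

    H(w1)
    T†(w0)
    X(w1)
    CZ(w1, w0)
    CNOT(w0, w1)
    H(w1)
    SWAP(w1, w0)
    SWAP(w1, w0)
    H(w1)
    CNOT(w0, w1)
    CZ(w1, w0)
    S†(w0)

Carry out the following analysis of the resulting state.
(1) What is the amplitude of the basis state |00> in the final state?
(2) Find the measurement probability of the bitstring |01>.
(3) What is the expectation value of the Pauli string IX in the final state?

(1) The amplitude on |00> is sqrt(2)/2. Key observation: gates 4-11 undo each other exactly, leaving only the rest of the circuit to track.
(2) The probability of measuring |01> is 1/2.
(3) In the final state, IX has expectation 1.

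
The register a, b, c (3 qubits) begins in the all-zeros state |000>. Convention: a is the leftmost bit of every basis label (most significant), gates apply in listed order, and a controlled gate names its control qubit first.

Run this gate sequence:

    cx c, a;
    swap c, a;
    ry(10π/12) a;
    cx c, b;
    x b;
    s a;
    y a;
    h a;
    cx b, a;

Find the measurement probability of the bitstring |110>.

The probability of measuring |110> is 1/2.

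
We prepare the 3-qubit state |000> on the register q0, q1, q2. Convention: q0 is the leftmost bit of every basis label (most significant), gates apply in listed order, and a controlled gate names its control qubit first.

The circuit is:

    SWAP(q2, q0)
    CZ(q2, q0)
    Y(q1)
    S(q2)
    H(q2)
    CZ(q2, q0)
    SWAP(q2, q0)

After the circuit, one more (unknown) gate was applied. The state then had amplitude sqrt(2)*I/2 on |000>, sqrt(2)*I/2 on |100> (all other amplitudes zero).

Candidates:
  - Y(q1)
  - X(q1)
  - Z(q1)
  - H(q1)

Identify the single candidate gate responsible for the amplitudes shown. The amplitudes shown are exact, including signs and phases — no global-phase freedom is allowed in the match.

It was X(q1) that produced the state shown.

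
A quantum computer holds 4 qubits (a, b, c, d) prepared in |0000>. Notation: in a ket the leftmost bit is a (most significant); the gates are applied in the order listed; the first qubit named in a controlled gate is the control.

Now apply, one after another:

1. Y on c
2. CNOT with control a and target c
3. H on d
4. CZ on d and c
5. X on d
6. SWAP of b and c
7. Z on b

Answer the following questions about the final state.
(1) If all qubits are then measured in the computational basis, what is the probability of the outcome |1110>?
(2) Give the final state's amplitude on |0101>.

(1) Outcome |1110> occurs with probability 0.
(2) The final state's coefficient on |0101> equals -sqrt(2)*I/2.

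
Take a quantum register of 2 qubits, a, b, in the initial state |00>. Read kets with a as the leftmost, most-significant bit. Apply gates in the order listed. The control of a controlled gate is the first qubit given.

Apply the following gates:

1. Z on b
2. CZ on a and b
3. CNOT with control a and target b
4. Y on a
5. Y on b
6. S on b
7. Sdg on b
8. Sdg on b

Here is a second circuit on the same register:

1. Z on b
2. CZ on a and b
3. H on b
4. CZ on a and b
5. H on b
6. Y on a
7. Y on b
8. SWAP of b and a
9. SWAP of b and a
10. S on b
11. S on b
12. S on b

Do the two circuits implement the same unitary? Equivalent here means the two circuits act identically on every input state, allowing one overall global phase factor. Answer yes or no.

Yes, they are equivalent — the unitaries differ by at most a global phase.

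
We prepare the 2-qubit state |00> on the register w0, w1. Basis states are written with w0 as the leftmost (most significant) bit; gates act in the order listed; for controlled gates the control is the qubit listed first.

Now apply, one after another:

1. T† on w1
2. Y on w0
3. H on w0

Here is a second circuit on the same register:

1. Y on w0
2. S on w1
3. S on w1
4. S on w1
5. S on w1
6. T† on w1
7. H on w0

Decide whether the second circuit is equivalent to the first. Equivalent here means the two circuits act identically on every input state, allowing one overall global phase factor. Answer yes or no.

Yes, they are equivalent — the unitaries differ by at most a global phase.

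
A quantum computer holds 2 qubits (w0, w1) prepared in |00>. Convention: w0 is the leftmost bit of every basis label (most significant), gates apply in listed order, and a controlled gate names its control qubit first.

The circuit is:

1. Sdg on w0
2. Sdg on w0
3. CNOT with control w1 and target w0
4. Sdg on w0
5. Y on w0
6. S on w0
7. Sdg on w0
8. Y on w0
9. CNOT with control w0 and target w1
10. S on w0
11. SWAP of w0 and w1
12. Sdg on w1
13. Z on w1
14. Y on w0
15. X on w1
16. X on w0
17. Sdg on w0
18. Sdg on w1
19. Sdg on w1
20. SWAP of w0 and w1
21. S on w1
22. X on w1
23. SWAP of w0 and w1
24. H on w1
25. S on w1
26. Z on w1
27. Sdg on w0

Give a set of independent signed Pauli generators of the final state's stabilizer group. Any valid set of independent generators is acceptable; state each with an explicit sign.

The final state is stabilized by the group generated by +IY, -ZI; other independent generating sets are equally valid. Key observation: gates 5-8 undo each other exactly, leaving only the rest of the circuit to track.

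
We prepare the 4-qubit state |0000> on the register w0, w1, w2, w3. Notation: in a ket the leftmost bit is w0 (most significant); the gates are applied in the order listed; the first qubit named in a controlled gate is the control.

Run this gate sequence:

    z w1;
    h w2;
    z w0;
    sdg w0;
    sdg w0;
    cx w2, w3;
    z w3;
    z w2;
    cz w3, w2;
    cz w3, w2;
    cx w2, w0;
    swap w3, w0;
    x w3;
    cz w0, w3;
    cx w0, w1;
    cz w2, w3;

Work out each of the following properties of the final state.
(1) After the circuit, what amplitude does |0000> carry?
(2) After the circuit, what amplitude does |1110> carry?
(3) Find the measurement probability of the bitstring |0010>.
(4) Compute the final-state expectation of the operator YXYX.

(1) The final state's coefficient on |0000> equals 0. Key observation: gates 9-10 undo each other exactly, leaving only the rest of the circuit to track.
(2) The amplitude on |1110> is sqrt(2)/2.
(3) The probability of measuring |0010> is 0.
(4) The expectation value of YXYX is -1.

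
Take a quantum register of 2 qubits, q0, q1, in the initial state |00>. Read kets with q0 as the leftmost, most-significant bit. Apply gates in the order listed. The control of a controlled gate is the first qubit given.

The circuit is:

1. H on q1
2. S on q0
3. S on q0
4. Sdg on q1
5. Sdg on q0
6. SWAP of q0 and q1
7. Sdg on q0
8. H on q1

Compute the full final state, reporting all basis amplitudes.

After the circuit, the state carries amplitude 1/2 on |00>, 1/2 on |01>, -1/2 on |10>, -1/2 on |11>.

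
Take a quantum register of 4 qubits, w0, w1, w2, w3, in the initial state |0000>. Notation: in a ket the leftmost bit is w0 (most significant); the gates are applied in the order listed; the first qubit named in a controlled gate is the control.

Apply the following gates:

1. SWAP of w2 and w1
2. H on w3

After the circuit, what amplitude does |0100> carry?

The final state's coefficient on |0100> equals 0.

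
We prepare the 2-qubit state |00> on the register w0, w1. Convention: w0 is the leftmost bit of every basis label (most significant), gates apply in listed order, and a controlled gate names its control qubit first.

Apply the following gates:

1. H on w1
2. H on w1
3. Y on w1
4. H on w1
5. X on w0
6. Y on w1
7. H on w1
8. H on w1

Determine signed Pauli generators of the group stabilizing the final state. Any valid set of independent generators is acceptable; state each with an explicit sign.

The stabilizer group can be generated by +IX, -ZI, among other valid generating sets.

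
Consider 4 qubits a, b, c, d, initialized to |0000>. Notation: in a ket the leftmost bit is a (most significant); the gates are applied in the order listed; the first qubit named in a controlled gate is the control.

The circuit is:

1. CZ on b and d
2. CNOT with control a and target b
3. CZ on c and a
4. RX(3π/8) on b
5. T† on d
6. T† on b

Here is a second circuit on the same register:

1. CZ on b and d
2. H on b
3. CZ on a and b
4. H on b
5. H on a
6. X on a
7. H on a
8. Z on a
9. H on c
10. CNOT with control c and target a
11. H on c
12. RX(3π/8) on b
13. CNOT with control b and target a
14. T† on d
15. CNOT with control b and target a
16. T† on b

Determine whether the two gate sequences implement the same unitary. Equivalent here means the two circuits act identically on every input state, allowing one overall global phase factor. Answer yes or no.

No: there is an input state on which the two circuits produce genuinely different outputs (not merely differing by a phase).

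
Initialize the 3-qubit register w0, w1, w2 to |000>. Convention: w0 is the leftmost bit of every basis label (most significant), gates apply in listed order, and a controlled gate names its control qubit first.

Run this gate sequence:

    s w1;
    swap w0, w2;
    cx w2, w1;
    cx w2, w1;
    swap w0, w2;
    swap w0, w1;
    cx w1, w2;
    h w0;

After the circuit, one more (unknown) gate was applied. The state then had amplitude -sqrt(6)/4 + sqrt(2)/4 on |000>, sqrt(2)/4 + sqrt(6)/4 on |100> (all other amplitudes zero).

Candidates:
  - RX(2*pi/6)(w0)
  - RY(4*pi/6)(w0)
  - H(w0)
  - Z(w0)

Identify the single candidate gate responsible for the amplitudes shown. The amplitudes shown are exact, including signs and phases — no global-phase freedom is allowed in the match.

It was RY(4*pi/6)(w0) that produced the state shown. Key observation: steps 2-5 multiply out to the identity, so the circuit reduces to the remaining gates.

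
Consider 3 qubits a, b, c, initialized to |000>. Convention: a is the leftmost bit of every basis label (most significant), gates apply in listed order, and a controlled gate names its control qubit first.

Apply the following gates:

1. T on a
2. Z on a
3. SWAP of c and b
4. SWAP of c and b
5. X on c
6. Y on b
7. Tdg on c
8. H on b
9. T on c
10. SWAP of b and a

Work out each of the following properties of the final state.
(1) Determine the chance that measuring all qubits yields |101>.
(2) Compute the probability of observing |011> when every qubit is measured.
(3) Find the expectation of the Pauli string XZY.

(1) A full measurement returns |101> with probability 1/2. Key observation: gates 3-4 undo each other exactly, leaving only the rest of the circuit to track.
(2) Outcome |011> occurs with probability 0.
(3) In the final state, XZY has expectation 0.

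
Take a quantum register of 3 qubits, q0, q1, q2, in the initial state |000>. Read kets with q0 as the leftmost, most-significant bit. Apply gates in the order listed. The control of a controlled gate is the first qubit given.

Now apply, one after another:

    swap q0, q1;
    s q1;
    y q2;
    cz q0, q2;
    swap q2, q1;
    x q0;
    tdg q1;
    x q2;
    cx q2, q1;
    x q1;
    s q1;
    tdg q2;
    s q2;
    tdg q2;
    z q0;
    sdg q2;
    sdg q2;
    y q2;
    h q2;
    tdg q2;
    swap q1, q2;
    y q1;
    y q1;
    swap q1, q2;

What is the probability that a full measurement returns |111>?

Outcome |111> occurs with probability 1/2.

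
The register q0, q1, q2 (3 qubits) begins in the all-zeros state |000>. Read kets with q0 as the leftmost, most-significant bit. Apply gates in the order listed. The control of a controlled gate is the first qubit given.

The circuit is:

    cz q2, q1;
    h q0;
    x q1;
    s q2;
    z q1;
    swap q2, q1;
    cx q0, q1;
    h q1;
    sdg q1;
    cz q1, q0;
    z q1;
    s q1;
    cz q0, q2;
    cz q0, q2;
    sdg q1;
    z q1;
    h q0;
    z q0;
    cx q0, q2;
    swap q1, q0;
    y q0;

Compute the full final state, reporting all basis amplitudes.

The resulting statevector has amplitude sqrt(2)/2 on |001>, -sqrt(2)*I/2 on |101>, and 0 on every other basis state. Key observation: gates 12-15 undo each other exactly, leaving only the rest of the circuit to track.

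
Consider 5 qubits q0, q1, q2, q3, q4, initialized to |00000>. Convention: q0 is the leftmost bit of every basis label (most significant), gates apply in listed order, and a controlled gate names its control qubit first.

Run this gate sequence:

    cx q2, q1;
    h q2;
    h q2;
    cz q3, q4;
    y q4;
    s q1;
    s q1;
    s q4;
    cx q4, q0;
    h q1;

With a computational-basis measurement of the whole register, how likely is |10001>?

Outcome |10001> occurs with probability 1/2. Key observation: gates 2-3 undo each other exactly, leaving only the rest of the circuit to track.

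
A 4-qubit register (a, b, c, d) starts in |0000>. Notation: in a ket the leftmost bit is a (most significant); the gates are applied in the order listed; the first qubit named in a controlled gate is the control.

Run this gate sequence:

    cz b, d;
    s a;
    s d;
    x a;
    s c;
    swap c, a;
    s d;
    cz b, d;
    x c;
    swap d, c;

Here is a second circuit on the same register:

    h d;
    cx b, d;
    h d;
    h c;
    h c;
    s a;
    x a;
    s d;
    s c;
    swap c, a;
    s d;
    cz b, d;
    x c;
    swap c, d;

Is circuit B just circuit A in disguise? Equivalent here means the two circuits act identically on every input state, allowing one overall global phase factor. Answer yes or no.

Yes — the two circuits implement the same unitary up to a global phase.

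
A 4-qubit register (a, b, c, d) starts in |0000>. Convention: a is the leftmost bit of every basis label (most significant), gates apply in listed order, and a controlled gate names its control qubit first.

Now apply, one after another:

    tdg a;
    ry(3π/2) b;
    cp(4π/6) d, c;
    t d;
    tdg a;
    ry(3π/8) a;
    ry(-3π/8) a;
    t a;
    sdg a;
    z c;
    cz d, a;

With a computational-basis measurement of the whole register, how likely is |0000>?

The probability of measuring |0000> is 1/2.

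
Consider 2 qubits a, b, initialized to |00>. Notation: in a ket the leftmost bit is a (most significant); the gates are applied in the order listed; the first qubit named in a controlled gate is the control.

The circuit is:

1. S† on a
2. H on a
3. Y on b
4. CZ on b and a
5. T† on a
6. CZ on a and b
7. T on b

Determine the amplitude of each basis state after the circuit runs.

The resulting statevector has amplitude 0 on |00>, sqrt(2)*exp(3*I*pi/4)/2 on |01>, 0 on |10>, sqrt(2)*I/2 on |11>.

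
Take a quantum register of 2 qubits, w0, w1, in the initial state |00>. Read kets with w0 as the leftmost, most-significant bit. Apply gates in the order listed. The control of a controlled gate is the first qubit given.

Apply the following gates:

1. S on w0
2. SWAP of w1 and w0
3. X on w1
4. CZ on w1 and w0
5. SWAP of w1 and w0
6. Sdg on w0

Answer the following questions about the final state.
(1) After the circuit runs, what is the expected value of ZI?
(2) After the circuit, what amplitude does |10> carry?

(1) The expectation value of ZI is -1.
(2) |10> carries amplitude -I in the final state.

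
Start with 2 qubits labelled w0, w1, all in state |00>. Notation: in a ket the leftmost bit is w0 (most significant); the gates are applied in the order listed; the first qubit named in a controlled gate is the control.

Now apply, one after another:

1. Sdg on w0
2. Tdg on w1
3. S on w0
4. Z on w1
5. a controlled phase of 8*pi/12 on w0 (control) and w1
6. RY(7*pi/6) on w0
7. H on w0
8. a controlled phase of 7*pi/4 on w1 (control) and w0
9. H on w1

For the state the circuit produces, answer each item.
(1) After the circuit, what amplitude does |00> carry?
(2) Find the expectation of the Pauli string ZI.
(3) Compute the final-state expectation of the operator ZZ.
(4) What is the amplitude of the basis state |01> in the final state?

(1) The amplitude on |00> is sqrt(2)/4.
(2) The observable ZI averages to -1/2.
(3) The observable ZZ averages to 0.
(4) The amplitude on |01> is sqrt(2)/4.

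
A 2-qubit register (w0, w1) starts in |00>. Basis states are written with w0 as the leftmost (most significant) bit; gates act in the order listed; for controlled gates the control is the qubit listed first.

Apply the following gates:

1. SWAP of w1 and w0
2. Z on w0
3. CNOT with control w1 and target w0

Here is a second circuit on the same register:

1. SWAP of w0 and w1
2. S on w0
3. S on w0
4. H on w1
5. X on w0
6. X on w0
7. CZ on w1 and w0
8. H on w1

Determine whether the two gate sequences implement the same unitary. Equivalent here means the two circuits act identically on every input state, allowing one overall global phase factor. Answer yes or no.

No: there is an input state on which the two circuits produce genuinely different outputs (not merely differing by a phase).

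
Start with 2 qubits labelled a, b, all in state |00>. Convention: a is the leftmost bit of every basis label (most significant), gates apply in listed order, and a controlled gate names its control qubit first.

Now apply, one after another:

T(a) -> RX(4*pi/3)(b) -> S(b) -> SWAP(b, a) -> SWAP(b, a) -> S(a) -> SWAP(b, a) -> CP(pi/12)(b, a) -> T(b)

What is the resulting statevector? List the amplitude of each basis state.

The final amplitudes are -1/2 on |00>, 0 on |01>, sqrt(3)/2 on |10>, 0 on |11>. Key observation: the block from step 4 through step 5 cancels to the identity and can be dropped.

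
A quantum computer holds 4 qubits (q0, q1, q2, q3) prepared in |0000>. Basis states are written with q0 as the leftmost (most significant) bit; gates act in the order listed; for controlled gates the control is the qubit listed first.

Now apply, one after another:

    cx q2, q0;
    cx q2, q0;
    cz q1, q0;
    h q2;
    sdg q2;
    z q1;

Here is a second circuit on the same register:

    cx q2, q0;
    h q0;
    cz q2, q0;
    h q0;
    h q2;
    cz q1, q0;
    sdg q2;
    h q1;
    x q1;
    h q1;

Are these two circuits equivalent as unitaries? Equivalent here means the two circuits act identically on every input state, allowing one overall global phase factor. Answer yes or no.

Yes, they are equivalent — the unitaries differ by at most a global phase.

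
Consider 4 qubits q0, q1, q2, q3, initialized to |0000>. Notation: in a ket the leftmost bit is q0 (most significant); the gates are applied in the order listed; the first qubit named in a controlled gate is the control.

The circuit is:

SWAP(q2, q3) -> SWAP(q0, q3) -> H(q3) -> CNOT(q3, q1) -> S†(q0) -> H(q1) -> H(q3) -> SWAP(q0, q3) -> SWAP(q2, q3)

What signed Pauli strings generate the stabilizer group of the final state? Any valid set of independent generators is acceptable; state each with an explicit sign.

One valid set of independent stabilizer generators is +XXII, +ZZII, +IIZI, +IIIZ (any independent generating set of the same group is equally correct).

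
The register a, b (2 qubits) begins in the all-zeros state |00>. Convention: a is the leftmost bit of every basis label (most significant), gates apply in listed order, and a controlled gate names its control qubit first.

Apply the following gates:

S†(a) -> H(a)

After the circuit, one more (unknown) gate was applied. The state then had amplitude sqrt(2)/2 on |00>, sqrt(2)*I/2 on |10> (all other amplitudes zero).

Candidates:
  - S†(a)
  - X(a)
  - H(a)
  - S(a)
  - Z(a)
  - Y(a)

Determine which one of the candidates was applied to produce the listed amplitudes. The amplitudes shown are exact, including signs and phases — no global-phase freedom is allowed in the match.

The applied gate was S(a).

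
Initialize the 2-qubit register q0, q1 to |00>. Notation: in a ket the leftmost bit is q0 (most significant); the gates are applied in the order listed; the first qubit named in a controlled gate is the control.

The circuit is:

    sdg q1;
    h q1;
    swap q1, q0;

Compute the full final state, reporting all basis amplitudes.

After the circuit, the state carries amplitude sqrt(2)/2 on |00>, 0 on |01>, sqrt(2)/2 on |10>, 0 on |11>.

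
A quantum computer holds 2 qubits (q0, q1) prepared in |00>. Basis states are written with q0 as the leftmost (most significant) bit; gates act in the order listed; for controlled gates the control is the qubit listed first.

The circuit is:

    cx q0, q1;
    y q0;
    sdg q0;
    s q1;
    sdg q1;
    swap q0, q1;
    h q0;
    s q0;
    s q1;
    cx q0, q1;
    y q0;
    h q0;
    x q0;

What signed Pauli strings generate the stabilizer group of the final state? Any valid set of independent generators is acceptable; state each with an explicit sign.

The stabilizer group can be generated by +XZ, -ZY, among other valid generating sets.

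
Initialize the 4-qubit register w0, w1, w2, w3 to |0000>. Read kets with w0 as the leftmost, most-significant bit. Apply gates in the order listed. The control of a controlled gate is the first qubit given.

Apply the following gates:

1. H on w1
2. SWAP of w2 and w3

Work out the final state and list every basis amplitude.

The resulting statevector has amplitude sqrt(2)/2 on |0000>, sqrt(2)/2 on |0100>, and 0 on every other basis state.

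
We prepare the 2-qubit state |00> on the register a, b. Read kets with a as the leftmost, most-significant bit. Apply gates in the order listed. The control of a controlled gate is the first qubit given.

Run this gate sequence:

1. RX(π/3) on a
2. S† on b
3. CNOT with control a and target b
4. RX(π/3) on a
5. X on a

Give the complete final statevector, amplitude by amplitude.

The final amplitudes are -sqrt(3)*I/4 on |00>, -sqrt(3)*I/4 on |01>, 3/4 on |10>, -1/4 on |11>.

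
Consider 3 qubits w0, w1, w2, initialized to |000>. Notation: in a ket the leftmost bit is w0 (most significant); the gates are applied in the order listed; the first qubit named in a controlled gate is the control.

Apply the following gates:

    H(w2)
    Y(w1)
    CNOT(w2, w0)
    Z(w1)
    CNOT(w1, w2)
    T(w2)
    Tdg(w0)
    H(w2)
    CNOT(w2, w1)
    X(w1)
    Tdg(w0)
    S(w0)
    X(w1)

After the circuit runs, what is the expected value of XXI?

The expectation value of XXI is 0.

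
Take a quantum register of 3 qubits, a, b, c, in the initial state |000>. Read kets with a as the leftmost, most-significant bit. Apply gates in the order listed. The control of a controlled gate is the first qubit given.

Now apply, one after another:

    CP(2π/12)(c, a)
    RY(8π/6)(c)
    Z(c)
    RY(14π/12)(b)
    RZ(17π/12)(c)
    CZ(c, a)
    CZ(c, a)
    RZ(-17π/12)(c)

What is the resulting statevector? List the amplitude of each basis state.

The resulting statevector has amplitude -sqrt(2)/8 + sqrt(6)/8 on |000>, -sqrt(6)/8 + 3*sqrt(2)/8 on |001>, -sqrt(6)/8 - sqrt(2)/8 on |010>, -3*sqrt(2)/8 - sqrt(6)/8 on |011>, 0 on |100>, 0 on |101>, 0 on |110>, 0 on |111>.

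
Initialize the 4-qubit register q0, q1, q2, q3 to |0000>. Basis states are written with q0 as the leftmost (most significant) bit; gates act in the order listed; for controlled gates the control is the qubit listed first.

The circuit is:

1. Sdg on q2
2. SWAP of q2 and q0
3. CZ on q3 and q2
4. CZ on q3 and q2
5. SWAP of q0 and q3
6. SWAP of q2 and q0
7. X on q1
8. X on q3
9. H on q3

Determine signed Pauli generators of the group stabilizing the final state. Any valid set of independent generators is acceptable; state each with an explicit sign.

The final state is stabilized by the group generated by -IIIX, +ZIII, -IZII, +IIZI; other independent generating sets are equally valid. Key observation: gates 3-4 undo each other exactly, leaving only the rest of the circuit to track.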